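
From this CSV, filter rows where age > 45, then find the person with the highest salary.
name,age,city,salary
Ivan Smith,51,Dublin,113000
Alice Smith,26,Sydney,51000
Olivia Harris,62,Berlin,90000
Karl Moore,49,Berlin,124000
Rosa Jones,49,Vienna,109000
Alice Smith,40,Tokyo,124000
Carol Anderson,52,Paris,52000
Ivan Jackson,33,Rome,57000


Filter: age > 45
Sort by: salary (descending)

Filtered records (5):
  Karl Moore, age 49, salary $124000
  Ivan Smith, age 51, salary $113000
  Rosa Jones, age 49, salary $109000
  Olivia Harris, age 62, salary $90000
  Carol Anderson, age 52, salary $52000

Highest salary: Karl Moore ($124000)

Karl Moore


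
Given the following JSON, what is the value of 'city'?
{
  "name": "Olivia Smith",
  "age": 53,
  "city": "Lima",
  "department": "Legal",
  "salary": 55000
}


Looking up field 'city'
Value: Lima

Lima


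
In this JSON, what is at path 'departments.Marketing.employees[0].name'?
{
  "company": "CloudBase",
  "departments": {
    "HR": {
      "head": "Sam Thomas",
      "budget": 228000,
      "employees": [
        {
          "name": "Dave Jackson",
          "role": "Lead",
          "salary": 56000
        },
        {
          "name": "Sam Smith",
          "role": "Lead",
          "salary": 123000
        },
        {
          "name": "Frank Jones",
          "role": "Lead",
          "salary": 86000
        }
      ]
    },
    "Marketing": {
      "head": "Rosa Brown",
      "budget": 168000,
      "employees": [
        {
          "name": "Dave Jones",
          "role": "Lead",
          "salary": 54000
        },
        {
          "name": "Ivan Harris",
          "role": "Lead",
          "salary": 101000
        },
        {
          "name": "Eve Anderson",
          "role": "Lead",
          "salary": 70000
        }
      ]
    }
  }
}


Path: departments.Marketing.employees[0].name

Navigate:
  -> departments
  -> Marketing
  -> employees[0].name = 'Dave Jones'

Dave Jones


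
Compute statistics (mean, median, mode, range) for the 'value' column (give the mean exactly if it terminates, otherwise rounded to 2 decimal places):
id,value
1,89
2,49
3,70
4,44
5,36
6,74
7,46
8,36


Data: [89, 49, 70, 44, 36, 74, 46, 36]
Count: 8
Sum: 444
Mean: 444/8 = 55.5
Sorted: [36, 36, 44, 46, 49, 70, 74, 89]
Median: 47.5
Mode: 36 (2 times)
Range: 89 - 36 = 53
Min: 36, Max: 89

mean=55.5, median=47.5, mode=36, range=53


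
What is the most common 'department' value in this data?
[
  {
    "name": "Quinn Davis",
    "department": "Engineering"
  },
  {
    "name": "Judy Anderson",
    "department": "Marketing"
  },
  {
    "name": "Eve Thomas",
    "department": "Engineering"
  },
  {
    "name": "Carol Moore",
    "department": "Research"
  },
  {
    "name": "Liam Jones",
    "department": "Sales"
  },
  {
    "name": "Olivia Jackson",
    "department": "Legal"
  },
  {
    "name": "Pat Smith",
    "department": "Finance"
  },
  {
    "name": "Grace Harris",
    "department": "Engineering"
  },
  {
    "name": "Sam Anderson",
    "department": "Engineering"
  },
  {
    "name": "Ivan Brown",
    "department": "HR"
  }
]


Counting 'department' values across 10 records:

  Engineering: 4 ####
  Marketing: 1 #
  Research: 1 #
  Sales: 1 #
  Legal: 1 #
  Finance: 1 #
  HR: 1 #

Most common: Engineering (4 times)

Engineering (4 times)


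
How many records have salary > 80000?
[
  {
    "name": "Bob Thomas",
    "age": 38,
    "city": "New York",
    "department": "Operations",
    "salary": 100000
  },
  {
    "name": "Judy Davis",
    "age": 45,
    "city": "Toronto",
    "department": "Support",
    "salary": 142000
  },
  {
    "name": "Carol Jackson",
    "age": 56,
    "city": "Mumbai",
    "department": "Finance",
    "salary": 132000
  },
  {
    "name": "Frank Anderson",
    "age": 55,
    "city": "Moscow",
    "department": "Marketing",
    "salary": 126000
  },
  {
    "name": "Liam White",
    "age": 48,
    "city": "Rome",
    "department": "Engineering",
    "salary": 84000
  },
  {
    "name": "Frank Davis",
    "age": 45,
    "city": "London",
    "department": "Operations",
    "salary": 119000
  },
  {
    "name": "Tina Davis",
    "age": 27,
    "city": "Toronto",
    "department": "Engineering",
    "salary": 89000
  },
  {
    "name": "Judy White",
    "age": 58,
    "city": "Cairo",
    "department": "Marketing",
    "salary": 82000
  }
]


Data: 8 records
Condition: salary > 80000

Checking each record:
  Bob Thomas: 100000 MATCH
  Judy Davis: 142000 MATCH
  Carol Jackson: 132000 MATCH
  Frank Anderson: 126000 MATCH
  Liam White: 84000 MATCH
  Frank Davis: 119000 MATCH
  Tina Davis: 89000 MATCH
  Judy White: 82000 MATCH

Count: 8

8


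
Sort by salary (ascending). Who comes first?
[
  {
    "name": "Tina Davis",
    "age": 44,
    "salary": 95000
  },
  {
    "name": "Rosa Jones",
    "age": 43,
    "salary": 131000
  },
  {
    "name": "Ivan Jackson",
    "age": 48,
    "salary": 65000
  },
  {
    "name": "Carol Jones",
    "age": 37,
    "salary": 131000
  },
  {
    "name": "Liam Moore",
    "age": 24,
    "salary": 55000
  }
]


Sort by: salary (ascending)

Sorted order:
  1. Liam Moore (salary = 55000)
  2. Ivan Jackson (salary = 65000)
  3. Tina Davis (salary = 95000)
  4. Rosa Jones (salary = 131000)
  5. Carol Jones (salary = 131000)

First: Liam Moore

Liam Moore


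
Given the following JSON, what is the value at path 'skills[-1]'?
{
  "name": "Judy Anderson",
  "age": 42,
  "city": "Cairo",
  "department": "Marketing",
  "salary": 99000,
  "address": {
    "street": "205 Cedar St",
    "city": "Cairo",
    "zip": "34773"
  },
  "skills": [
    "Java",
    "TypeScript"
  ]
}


Query: skills[-1]
Path: skills -> last element
Value: TypeScript

TypeScript


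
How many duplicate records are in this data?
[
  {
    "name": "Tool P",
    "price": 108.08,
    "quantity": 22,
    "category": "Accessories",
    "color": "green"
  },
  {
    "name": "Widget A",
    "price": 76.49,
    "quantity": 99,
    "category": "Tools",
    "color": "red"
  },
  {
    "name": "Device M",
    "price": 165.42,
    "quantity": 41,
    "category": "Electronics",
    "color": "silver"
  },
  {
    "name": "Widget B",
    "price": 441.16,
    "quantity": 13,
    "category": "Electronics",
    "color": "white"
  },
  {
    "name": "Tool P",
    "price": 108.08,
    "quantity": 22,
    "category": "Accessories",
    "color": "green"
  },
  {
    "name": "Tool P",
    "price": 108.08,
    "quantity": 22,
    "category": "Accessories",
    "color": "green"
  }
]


Checking 6 records for duplicates:

  Row 1: Tool P ($108.08, qty 22)
  Row 2: Widget A ($76.49, qty 99)
  Row 3: Device M ($165.42, qty 41)
  Row 4: Widget B ($441.16, qty 13)
  Row 5: Tool P ($108.08, qty 22) <-- DUPLICATE
  Row 6: Tool P ($108.08, qty 22) <-- DUPLICATE

Duplicates found: 2
Unique records: 4

2 duplicates, 4 unique


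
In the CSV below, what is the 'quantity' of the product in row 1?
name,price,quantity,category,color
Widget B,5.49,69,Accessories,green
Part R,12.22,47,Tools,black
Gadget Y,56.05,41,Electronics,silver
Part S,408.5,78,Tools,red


Query: Row 1 ('Widget B'), column 'quantity'
Value: 69

69


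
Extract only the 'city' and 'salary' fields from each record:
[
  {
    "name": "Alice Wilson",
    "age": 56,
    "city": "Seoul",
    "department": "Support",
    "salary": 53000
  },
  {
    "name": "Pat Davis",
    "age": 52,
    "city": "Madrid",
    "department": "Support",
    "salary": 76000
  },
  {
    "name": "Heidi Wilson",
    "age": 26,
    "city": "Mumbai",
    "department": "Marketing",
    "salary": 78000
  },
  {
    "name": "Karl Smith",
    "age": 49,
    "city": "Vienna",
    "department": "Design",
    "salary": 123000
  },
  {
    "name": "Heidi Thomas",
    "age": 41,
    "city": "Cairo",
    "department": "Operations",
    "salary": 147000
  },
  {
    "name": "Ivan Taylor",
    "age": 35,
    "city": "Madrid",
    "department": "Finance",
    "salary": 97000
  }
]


Original: 6 records with fields: name, age, city, department, salary
Keep: ['city', 'salary']
Drop: ['name', 'age', 'department']
Result: 6 records, 2 fields each

[
  {
    "city": "Seoul",
    "salary": 53000
  },
  {
    "city": "Madrid",
    "salary": 76000
  },
  {
    "city": "Mumbai",
    "salary": 78000
  },
  {
    "city": "Vienna",
    "salary": 123000
  },
  {
    "city": "Cairo",
    "salary": 147000
  },
  {
    "city": "Madrid",
    "salary": 97000
  }
]


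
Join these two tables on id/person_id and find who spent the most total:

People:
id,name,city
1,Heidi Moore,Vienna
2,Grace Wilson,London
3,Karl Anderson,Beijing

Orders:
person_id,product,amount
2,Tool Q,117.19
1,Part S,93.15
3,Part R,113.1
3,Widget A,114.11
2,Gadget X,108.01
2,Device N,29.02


Join on: people.id = orders.person_id

Joined rows:
  Grace Wilson (London) bought Tool Q for $117.19
  Heidi Moore (Vienna) bought Part S for $93.15
  Karl Anderson (Beijing) bought Part R for $113.1
  Karl Anderson (Beijing) bought Widget A for $114.11
  Grace Wilson (London) bought Gadget X for $108.01
  Grace Wilson (London) bought Device N for $29.02

Total per person:
  Grace Wilson: $254.22
  Karl Anderson: $227.21
  Heidi Moore: $93.15

Top spender: Grace Wilson ($254.22)

Grace Wilson ($254.22)


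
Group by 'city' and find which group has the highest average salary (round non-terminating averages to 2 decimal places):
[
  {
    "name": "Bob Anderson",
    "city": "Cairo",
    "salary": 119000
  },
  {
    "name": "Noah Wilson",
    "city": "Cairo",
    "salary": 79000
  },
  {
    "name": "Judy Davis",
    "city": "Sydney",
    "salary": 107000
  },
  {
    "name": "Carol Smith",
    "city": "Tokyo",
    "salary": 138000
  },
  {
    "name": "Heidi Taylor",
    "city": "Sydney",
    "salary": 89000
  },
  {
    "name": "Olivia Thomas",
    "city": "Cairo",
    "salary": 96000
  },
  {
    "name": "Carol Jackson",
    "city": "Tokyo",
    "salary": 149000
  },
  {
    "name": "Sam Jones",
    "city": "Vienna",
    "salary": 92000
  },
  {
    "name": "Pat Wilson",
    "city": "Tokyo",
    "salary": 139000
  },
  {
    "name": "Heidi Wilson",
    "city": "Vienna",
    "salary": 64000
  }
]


Group by: city

Groups:
  Cairo: 3 people, avg salary = 294000/3 = $98000
  Sydney: 2 people, avg salary = 196000/2 = $98000
  Tokyo: 3 people, avg salary = 426000/3 = $142000
  Vienna: 2 people, avg salary = 156000/2 = $78000

Highest average salary: Tokyo ($142000)

Tokyo ($142000)


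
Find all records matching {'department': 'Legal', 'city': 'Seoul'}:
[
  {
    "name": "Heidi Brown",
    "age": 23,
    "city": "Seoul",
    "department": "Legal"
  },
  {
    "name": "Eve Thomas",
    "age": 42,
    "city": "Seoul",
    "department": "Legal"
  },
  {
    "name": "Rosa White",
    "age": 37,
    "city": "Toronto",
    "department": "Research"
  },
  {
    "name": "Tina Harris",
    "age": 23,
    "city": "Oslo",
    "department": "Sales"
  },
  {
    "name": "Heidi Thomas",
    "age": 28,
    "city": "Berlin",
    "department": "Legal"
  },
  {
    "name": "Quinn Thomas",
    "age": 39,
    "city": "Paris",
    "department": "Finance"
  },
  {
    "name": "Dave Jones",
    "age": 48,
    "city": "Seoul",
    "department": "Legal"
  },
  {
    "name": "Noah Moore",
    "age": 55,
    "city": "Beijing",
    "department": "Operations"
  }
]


Search criteria: {'department': 'Legal', 'city': 'Seoul'}

Checking 8 records:
  Heidi Brown: {department: Legal, city: Seoul} <-- MATCH
  Eve Thomas: {department: Legal, city: Seoul} <-- MATCH
  Rosa White: {department: Research, city: Toronto}
  Tina Harris: {department: Sales, city: Oslo}
  Heidi Thomas: {department: Legal, city: Berlin}
  Quinn Thomas: {department: Finance, city: Paris}
  Dave Jones: {department: Legal, city: Seoul} <-- MATCH
  Noah Moore: {department: Operations, city: Beijing}

Matches: ["Heidi Brown", "Eve Thomas", "Dave Jones"]

["Heidi Brown", "Eve Thomas", "Dave Jones"]


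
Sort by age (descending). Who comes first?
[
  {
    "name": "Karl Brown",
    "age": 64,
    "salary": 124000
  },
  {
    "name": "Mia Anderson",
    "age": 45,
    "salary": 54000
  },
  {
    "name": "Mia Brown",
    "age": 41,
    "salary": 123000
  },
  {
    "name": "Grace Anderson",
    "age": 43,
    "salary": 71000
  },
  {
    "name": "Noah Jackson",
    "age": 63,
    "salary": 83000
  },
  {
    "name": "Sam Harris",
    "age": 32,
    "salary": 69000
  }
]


Sort by: age (descending)

Sorted order:
  1. Karl Brown (age = 64)
  2. Noah Jackson (age = 63)
  3. Mia Anderson (age = 45)
  4. Grace Anderson (age = 43)
  5. Mia Brown (age = 41)
  6. Sam Harris (age = 32)

First: Karl Brown

Karl Brown


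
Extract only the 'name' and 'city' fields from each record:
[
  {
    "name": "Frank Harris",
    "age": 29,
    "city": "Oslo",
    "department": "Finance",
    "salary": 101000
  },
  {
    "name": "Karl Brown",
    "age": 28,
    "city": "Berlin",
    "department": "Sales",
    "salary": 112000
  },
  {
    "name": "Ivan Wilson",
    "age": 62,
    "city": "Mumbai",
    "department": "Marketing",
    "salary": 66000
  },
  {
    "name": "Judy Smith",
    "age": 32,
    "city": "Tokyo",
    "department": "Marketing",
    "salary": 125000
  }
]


Original: 4 records with fields: name, age, city, department, salary
Keep: ['name', 'city']
Drop: ['age', 'department', 'salary']
Result: 4 records, 2 fields each

[
  {
    "name": "Frank Harris",
    "city": "Oslo"
  },
  {
    "name": "Karl Brown",
    "city": "Berlin"
  },
  {
    "name": "Ivan Wilson",
    "city": "Mumbai"
  },
  {
    "name": "Judy Smith",
    "city": "Tokyo"
  }
]


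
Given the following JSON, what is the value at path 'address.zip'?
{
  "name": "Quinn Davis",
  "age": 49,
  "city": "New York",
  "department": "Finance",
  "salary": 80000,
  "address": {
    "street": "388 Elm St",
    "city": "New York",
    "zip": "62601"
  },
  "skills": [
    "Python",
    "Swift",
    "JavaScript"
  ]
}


Query: address.zip
Path: address -> zip
Value: 62601

62601


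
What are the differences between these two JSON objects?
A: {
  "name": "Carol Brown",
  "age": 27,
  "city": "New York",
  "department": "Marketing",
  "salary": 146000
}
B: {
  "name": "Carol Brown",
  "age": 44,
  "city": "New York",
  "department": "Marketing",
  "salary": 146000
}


Comparing each field (in key order):
  name: same
  age: DIFFERENT
  city: same
  department: same
  salary: same
Differences:
  age: 27 -> 44

1 field(s) changed

1 change: age


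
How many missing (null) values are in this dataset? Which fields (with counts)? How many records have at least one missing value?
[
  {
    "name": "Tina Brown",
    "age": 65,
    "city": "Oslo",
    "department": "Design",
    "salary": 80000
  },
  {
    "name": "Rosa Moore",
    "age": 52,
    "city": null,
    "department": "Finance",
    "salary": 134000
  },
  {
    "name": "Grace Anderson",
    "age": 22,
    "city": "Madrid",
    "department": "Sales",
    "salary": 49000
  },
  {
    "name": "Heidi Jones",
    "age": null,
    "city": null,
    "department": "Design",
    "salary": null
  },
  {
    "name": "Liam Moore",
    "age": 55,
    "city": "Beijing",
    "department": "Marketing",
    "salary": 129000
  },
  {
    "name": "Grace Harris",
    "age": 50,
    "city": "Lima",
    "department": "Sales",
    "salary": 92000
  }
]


Checking for missing (null) values in 6 records:

  Tina Brown: complete
  Rosa Moore: city
  Grace Anderson: complete
  Heidi Jones: age, city, salary
  Liam Moore: complete
  Grace Harris: complete

Per field:
  name: 0 missing
  age: 1 missing
  city: 2 missing
  department: 0 missing
  salary: 1 missing

Total missing values: 4
Records with any missing: 2

4 missing values (age: 1, city: 2, salary: 1); 2 incomplete records


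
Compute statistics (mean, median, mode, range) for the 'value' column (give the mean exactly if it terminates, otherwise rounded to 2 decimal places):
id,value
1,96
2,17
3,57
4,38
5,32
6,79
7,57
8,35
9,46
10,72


Data: [96, 17, 57, 38, 32, 79, 57, 35, 46, 72]
Count: 10
Sum: 529
Mean: 529/10 = 52.9
Sorted: [17, 32, 35, 38, 46, 57, 57, 72, 79, 96]
Median: 51.5
Mode: 57 (2 times)
Range: 96 - 17 = 79
Min: 17, Max: 96

mean=52.9, median=51.5, mode=57, range=79


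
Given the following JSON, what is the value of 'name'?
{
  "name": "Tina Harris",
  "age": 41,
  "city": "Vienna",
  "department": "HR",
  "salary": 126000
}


Looking up field 'name'
Value: Tina Harris

Tina Harris


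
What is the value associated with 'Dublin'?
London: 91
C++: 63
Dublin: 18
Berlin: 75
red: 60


Looking up key 'Dublin'
Value: 18

18


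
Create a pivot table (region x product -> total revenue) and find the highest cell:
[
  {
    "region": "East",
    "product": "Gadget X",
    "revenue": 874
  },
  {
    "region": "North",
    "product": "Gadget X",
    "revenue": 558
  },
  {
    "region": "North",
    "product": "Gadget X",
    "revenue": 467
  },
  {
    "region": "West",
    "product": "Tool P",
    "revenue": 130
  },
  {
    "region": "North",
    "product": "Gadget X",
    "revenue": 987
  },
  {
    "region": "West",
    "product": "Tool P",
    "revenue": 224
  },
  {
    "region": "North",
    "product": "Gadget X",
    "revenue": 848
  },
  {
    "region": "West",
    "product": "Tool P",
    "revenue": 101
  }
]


Pivot: region (rows) x product (columns) -> total revenue

     Gadget X      Tool P      
East           874             0  
North         2860             0  
West             0           455  

Highest: North / Gadget X = $2860

North / Gadget X = $2860


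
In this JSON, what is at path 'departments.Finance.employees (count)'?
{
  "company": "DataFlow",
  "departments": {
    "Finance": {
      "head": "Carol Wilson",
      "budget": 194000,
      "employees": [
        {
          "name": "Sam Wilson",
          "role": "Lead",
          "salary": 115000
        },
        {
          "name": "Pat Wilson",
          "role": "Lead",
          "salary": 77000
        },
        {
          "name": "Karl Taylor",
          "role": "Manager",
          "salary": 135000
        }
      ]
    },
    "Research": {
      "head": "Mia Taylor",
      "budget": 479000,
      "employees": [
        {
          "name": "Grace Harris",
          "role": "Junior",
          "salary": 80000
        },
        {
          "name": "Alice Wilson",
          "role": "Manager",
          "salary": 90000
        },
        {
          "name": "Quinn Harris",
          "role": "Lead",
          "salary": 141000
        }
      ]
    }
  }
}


Path: departments.Finance.employees (count)

Navigate:
  -> departments
  -> Finance
  -> employees (array, length 3)

3


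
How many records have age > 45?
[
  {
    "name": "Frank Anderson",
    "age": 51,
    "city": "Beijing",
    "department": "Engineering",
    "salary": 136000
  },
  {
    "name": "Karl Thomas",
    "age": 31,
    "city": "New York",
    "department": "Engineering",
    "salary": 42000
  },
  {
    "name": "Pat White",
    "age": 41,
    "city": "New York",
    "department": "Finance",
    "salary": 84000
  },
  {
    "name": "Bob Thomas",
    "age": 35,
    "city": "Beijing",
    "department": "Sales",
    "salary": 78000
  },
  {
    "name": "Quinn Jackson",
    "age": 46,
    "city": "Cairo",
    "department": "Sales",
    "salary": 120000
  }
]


Data: 5 records
Condition: age > 45

Checking each record:
  Frank Anderson: 51 MATCH
  Karl Thomas: 31
  Pat White: 41
  Bob Thomas: 35
  Quinn Jackson: 46 MATCH

Count: 2

2


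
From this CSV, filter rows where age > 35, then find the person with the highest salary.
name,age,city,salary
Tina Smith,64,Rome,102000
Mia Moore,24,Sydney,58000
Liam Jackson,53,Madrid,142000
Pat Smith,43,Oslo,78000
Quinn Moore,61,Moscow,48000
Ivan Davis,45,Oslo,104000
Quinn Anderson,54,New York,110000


Filter: age > 35
Sort by: salary (descending)

Filtered records (6):
  Liam Jackson, age 53, salary $142000
  Quinn Anderson, age 54, salary $110000
  Ivan Davis, age 45, salary $104000
  Tina Smith, age 64, salary $102000
  Pat Smith, age 43, salary $78000
  Quinn Moore, age 61, salary $48000

Highest salary: Liam Jackson ($142000)

Liam Jackson


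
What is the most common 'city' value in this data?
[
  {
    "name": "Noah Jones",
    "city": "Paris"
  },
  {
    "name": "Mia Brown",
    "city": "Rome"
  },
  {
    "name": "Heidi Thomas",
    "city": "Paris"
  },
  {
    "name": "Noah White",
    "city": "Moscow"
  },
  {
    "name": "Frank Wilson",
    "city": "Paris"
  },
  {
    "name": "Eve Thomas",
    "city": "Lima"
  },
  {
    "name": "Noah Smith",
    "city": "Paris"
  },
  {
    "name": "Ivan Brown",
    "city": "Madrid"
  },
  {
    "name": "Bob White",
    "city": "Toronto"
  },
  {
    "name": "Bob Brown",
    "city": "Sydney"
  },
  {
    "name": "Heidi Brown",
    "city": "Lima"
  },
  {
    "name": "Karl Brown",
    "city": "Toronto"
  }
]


Counting 'city' values across 12 records:

  Paris: 4 ####
  Lima: 2 ##
  Toronto: 2 ##
  Rome: 1 #
  Moscow: 1 #
  Madrid: 1 #
  Sydney: 1 #

Most common: Paris (4 times)

Paris (4 times)


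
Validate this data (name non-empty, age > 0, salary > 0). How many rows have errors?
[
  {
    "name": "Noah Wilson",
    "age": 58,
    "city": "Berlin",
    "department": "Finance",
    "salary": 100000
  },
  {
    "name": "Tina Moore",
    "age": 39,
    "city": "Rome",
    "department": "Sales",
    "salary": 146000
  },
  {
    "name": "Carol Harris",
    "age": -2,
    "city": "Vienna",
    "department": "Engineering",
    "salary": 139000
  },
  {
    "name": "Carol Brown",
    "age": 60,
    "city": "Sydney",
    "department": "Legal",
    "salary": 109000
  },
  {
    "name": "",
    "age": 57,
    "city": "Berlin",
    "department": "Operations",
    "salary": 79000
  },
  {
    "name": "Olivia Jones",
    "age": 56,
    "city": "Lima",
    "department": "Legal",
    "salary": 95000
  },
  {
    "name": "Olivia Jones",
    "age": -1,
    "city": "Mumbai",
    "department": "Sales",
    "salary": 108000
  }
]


Validating 7 records:
Rules: name non-empty, age > 0, salary > 0

  Row 1 (Noah Wilson): OK
  Row 2 (Tina Moore): OK
  Row 3 (Carol Harris): negative age: -2
  Row 4 (Carol Brown): OK
  Row 5 (???): empty name
  Row 6 (Olivia Jones): OK
  Row 7 (Olivia Jones): negative age: -1

Total errors: 3

3 errors


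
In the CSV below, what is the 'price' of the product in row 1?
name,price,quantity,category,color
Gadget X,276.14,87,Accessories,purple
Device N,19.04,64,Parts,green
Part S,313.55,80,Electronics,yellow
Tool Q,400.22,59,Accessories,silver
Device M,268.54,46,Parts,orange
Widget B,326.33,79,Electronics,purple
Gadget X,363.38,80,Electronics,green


Query: Row 1 ('Gadget X'), column 'price'
Value: 276.14

276.14


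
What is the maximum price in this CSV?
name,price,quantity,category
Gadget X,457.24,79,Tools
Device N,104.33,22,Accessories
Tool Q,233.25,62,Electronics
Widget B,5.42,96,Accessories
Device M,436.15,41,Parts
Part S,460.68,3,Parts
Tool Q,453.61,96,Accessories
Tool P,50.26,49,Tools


Computing maximum price:
Values: [457.24, 104.33, 233.25, 5.42, 436.15, 460.68, 453.61, 50.26]
Max = 460.68

460.68


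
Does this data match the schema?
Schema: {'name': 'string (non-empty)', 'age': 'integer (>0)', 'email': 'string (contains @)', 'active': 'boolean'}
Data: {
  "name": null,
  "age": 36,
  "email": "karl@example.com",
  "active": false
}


Validating each field against schema:
  name: FAIL (null is not a string)
  age: OK (positive integer)
  email: OK (string with @)
  active: OK (boolean)

Result: INVALID (1 error: name)

INVALID (1 error: name)


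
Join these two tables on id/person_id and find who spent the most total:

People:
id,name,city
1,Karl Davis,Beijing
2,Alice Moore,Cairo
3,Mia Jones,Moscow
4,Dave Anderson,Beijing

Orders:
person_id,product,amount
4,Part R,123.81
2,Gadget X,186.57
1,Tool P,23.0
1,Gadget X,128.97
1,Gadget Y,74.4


Join on: people.id = orders.person_id

Joined rows:
  Dave Anderson (Beijing) bought Part R for $123.81
  Alice Moore (Cairo) bought Gadget X for $186.57
  Karl Davis (Beijing) bought Tool P for $23.0
  Karl Davis (Beijing) bought Gadget X for $128.97
  Karl Davis (Beijing) bought Gadget Y for $74.4

Total per person:
  Karl Davis: $226.37
  Alice Moore: $186.57
  Dave Anderson: $123.81

Top spender: Karl Davis ($226.37)

Karl Davis ($226.37)


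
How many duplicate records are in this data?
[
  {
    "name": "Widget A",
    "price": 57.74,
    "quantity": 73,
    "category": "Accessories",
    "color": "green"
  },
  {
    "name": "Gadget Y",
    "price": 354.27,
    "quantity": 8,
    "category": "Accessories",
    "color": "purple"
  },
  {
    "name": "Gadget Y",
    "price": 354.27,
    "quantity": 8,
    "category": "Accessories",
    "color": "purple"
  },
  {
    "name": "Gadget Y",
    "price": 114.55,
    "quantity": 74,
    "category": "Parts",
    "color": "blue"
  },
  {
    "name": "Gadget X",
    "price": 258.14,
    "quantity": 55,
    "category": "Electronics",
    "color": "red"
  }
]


Checking 5 records for duplicates:

  Row 1: Widget A ($57.74, qty 73)
  Row 2: Gadget Y ($354.27, qty 8)
  Row 3: Gadget Y ($354.27, qty 8) <-- DUPLICATE
  Row 4: Gadget Y ($114.55, qty 74)
  Row 5: Gadget X ($258.14, qty 55)

Duplicates found: 1
Unique records: 4

1 duplicates, 4 unique


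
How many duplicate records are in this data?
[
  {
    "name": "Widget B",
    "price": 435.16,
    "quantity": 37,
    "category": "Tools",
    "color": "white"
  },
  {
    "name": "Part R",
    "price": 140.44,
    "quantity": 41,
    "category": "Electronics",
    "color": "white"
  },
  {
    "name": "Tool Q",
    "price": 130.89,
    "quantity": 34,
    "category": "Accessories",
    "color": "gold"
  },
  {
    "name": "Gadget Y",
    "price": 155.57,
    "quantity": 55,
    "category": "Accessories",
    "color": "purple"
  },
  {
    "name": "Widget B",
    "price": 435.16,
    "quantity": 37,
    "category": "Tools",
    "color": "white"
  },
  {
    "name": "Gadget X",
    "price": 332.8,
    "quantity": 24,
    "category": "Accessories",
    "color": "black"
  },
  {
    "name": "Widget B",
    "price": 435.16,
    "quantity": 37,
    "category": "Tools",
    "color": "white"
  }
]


Checking 7 records for duplicates:

  Row 1: Widget B ($435.16, qty 37)
  Row 2: Part R ($140.44, qty 41)
  Row 3: Tool Q ($130.89, qty 34)
  Row 4: Gadget Y ($155.57, qty 55)
  Row 5: Widget B ($435.16, qty 37) <-- DUPLICATE
  Row 6: Gadget X ($332.8, qty 24)
  Row 7: Widget B ($435.16, qty 37) <-- DUPLICATE

Duplicates found: 2
Unique records: 5

2 duplicates, 5 unique


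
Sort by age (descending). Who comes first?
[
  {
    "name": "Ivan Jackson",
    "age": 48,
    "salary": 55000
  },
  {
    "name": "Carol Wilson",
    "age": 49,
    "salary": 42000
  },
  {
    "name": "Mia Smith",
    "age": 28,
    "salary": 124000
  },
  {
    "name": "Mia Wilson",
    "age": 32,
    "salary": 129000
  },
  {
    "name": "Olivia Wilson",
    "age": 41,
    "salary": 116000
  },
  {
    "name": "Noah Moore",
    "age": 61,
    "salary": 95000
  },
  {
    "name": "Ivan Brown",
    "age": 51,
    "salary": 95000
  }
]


Sort by: age (descending)

Sorted order:
  1. Noah Moore (age = 61)
  2. Ivan Brown (age = 51)
  3. Carol Wilson (age = 49)
  4. Ivan Jackson (age = 48)
  5. Olivia Wilson (age = 41)
  6. Mia Wilson (age = 32)
  7. Mia Smith (age = 28)

First: Noah Moore

Noah Moore


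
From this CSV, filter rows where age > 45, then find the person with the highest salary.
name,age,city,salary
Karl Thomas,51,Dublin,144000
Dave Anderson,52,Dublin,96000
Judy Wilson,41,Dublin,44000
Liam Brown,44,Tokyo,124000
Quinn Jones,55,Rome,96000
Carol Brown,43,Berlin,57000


Filter: age > 45
Sort by: salary (descending)

Filtered records (3):
  Karl Thomas, age 51, salary $144000
  Dave Anderson, age 52, salary $96000
  Quinn Jones, age 55, salary $96000

Highest salary: Karl Thomas ($144000)

Karl Thomas


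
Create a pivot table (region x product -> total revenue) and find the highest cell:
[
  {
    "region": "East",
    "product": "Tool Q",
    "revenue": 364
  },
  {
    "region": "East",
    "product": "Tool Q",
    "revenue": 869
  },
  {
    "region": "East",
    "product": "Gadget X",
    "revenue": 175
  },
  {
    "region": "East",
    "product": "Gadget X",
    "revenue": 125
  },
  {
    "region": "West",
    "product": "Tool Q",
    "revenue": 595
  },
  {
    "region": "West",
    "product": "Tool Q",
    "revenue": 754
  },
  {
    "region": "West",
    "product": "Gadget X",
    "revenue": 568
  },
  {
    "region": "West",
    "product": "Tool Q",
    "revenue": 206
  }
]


Pivot: region (rows) x product (columns) -> total revenue

     Gadget X      Tool Q      
East           300          1233  
West           568          1555  

Highest: West / Tool Q = $1555

West / Tool Q = $1555


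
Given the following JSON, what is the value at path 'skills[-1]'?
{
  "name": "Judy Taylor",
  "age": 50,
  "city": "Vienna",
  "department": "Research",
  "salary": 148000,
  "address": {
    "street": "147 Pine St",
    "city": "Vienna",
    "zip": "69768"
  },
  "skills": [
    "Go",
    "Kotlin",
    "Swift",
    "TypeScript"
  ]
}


Query: skills[-1]
Path: skills -> last element
Value: TypeScript

TypeScript


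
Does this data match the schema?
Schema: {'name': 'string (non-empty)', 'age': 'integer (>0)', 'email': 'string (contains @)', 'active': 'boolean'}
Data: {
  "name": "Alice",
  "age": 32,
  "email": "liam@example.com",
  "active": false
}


Validating each field against schema:
  name: OK (non-empty string)
  age: OK (positive integer)
  email: OK (string with @)
  active: OK (boolean)

Result: VALID

VALID


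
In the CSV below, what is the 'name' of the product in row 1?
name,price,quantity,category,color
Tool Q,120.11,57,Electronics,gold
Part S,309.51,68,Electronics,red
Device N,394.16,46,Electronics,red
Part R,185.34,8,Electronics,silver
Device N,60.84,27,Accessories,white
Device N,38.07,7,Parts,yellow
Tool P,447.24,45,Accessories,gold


Query: Row 1 ('Tool Q'), column 'name'
Value: Tool Q

Tool Q


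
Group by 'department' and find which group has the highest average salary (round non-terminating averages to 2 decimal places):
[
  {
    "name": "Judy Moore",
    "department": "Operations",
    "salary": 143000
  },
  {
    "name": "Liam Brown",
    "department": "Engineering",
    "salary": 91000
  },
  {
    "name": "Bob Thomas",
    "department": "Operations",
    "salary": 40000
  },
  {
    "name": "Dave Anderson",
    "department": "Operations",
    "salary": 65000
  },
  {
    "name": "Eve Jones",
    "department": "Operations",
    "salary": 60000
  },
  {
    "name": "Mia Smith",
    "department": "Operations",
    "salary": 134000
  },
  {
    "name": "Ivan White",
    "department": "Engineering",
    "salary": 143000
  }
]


Group by: department

Groups:
  Engineering: 2 people, avg salary = 234000/2 = $117000
  Operations: 5 people, avg salary = 442000/5 = $88400

Highest average salary: Engineering ($117000)

Engineering ($117000)


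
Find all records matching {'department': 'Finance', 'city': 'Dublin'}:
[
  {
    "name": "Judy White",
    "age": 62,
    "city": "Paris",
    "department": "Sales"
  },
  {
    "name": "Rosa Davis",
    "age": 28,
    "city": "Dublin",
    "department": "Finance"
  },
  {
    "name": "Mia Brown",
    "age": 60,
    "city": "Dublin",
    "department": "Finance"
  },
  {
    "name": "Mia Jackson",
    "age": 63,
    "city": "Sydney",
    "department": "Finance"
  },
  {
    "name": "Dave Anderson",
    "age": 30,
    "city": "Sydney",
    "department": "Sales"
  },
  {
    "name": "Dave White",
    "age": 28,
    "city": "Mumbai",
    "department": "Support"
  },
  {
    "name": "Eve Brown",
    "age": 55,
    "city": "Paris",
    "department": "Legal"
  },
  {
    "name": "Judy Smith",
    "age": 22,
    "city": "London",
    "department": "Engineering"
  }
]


Search criteria: {'department': 'Finance', 'city': 'Dublin'}

Checking 8 records:
  Judy White: {department: Sales, city: Paris}
  Rosa Davis: {department: Finance, city: Dublin} <-- MATCH
  Mia Brown: {department: Finance, city: Dublin} <-- MATCH
  Mia Jackson: {department: Finance, city: Sydney}
  Dave Anderson: {department: Sales, city: Sydney}
  Dave White: {department: Support, city: Mumbai}
  Eve Brown: {department: Legal, city: Paris}
  Judy Smith: {department: Engineering, city: London}

Matches: ["Rosa Davis", "Mia Brown"]

["Rosa Davis", "Mia Brown"]


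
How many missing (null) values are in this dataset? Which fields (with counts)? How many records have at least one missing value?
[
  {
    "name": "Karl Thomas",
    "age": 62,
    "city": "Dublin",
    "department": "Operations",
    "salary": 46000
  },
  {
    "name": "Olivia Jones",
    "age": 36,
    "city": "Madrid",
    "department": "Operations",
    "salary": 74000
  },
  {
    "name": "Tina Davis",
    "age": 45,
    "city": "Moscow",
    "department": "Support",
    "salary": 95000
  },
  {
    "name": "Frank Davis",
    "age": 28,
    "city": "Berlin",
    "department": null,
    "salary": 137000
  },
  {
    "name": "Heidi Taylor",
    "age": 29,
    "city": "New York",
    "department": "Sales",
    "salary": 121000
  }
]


Checking for missing (null) values in 5 records:

  Karl Thomas: complete
  Olivia Jones: complete
  Tina Davis: complete
  Frank Davis: department
  Heidi Taylor: complete

Per field:
  name: 0 missing
  age: 0 missing
  city: 0 missing
  department: 1 missing
  salary: 0 missing

Total missing values: 1
Records with any missing: 1

1 missing values (department: 1); 1 incomplete records


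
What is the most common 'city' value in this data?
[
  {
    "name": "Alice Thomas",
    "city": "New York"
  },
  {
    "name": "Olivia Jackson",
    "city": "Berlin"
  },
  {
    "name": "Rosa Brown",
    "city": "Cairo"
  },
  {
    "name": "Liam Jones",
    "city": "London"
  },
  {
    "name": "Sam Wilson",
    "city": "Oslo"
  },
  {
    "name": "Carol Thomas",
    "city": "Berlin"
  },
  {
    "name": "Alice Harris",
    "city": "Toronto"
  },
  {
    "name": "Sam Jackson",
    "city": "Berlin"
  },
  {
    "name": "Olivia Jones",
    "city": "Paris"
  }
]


Counting 'city' values across 9 records:

  Berlin: 3 ###
  New York: 1 #
  Cairo: 1 #
  London: 1 #
  Oslo: 1 #
  Toronto: 1 #
  Paris: 1 #

Most common: Berlin (3 times)

Berlin (3 times)


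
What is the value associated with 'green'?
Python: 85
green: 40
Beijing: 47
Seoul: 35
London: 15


Looking up key 'green'
Value: 40

40


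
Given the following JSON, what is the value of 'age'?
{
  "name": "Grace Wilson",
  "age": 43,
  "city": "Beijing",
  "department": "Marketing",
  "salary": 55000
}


Looking up field 'age'
Value: 43

43


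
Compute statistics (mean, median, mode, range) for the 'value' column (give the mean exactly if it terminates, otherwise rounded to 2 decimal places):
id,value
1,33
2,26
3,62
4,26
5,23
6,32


Data: [33, 26, 62, 26, 23, 32]
Count: 6
Sum: 202
Mean: 202/6 ≈ 33.67 (rounded to 2 decimal places)
Sorted: [23, 26, 26, 32, 33, 62]
Median: 29.0
Mode: 26 (2 times)
Range: 62 - 23 = 39
Min: 23, Max: 62

mean≈33.67, median=29.0, mode=26, range=39


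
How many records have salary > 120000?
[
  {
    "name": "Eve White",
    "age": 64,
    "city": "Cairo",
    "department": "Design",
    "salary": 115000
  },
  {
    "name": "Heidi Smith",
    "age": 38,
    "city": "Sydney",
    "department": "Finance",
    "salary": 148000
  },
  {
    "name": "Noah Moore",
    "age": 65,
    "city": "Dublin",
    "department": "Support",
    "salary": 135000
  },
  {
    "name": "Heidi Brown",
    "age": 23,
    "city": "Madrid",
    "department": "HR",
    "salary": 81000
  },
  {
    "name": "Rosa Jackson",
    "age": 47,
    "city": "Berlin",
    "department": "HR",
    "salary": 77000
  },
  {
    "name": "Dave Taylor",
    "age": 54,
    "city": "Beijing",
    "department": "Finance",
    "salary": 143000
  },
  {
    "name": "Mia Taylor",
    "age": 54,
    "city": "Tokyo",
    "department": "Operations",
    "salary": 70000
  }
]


Data: 7 records
Condition: salary > 120000

Checking each record:
  Eve White: 115000
  Heidi Smith: 148000 MATCH
  Noah Moore: 135000 MATCH
  Heidi Brown: 81000
  Rosa Jackson: 77000
  Dave Taylor: 143000 MATCH
  Mia Taylor: 70000

Count: 3

3


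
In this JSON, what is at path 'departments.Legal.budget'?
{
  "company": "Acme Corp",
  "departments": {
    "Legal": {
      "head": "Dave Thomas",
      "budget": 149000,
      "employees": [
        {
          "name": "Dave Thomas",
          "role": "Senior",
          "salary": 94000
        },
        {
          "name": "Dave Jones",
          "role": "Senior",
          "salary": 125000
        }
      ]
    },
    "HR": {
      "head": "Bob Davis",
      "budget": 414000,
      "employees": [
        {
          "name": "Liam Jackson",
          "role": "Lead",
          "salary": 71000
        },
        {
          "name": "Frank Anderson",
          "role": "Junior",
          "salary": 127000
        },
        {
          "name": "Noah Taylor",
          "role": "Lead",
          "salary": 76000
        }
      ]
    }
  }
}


Path: departments.Legal.budget

Navigate:
  -> departments
  -> Legal
  -> budget = 149000

149000


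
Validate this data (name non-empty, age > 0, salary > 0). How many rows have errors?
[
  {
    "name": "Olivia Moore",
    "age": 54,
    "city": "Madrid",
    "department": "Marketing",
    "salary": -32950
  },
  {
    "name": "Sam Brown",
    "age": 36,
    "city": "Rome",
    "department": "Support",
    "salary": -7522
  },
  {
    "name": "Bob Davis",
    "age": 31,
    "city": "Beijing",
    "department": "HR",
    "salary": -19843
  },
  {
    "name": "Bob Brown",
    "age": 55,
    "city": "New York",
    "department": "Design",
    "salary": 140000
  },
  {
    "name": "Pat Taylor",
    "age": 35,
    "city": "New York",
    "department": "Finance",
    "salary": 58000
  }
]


Validating 5 records:
Rules: name non-empty, age > 0, salary > 0

  Row 1 (Olivia Moore): negative salary: -32950
  Row 2 (Sam Brown): negative salary: -7522
  Row 3 (Bob Davis): negative salary: -19843
  Row 4 (Bob Brown): OK
  Row 5 (Pat Taylor): OK

Total errors: 3

3 errors


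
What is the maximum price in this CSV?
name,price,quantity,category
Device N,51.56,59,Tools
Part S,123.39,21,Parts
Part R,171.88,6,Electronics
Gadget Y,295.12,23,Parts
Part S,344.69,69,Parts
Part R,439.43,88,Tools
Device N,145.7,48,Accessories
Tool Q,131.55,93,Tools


Computing maximum price:
Values: [51.56, 123.39, 171.88, 295.12, 344.69, 439.43, 145.7, 131.55]
Max = 439.43

439.43


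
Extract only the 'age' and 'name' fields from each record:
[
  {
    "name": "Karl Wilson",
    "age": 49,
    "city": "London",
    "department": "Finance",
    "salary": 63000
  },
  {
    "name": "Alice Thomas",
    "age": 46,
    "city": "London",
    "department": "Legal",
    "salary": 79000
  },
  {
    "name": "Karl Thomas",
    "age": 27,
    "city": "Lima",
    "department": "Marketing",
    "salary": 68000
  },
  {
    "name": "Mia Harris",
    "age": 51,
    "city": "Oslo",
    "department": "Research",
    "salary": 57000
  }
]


Original: 4 records with fields: name, age, city, department, salary
Keep: ['age', 'name']
Drop: ['city', 'department', 'salary']
Result: 4 records, 2 fields each

[
  {
    "age": 49,
    "name": "Karl Wilson"
  },
  {
    "age": 46,
    "name": "Alice Thomas"
  },
  {
    "age": 27,
    "name": "Karl Thomas"
  },
  {
    "age": 51,
    "name": "Mia Harris"
  }
]


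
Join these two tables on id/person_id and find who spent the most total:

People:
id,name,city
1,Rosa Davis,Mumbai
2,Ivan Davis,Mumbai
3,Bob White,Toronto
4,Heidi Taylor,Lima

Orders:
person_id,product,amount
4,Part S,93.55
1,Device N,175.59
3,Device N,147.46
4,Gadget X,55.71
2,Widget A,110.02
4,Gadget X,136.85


Join on: people.id = orders.person_id

Joined rows:
  Heidi Taylor (Lima) bought Part S for $93.55
  Rosa Davis (Mumbai) bought Device N for $175.59
  Bob White (Toronto) bought Device N for $147.46
  Heidi Taylor (Lima) bought Gadget X for $55.71
  Ivan Davis (Mumbai) bought Widget A for $110.02
  Heidi Taylor (Lima) bought Gadget X for $136.85

Total per person:
  Heidi Taylor: $286.11
  Rosa Davis: $175.59
  Bob White: $147.46
  Ivan Davis: $110.02

Top spender: Heidi Taylor ($286.11)

Heidi Taylor ($286.11)
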